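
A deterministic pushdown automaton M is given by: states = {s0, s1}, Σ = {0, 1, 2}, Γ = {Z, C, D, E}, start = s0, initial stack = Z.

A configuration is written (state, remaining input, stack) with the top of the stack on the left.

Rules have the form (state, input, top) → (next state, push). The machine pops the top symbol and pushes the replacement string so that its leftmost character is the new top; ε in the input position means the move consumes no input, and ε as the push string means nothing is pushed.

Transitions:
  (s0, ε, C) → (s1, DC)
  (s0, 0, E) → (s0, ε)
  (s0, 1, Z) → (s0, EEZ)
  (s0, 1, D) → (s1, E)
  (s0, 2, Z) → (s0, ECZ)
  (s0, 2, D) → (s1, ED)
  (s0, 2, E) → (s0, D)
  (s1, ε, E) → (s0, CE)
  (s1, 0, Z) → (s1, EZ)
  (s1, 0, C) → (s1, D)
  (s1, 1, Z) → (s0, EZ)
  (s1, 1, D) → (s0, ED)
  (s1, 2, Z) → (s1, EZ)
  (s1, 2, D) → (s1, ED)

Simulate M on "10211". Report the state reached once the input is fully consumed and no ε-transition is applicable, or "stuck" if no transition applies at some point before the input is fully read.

(s0, 10211, Z)
  read 1, top Z: go to s0, push EEZ → (s0, 0211, EEZ)
  read 0, top E: go to s0, push ε → (s0, 211, EZ)
  read 2, top E: go to s0, push D → (s0, 11, DZ)
  read 1, top D: go to s1, push E → (s1, 1, EZ)
  ε-move, top E: go to s0, push CE → (s0, 1, CEZ)
  ε-move, top C: go to s1, push DC → (s1, 1, DCEZ)
  read 1, top D: go to s0, push ED → (s0, ε, EDCEZ)
All input consumed; M is in state s0.

s0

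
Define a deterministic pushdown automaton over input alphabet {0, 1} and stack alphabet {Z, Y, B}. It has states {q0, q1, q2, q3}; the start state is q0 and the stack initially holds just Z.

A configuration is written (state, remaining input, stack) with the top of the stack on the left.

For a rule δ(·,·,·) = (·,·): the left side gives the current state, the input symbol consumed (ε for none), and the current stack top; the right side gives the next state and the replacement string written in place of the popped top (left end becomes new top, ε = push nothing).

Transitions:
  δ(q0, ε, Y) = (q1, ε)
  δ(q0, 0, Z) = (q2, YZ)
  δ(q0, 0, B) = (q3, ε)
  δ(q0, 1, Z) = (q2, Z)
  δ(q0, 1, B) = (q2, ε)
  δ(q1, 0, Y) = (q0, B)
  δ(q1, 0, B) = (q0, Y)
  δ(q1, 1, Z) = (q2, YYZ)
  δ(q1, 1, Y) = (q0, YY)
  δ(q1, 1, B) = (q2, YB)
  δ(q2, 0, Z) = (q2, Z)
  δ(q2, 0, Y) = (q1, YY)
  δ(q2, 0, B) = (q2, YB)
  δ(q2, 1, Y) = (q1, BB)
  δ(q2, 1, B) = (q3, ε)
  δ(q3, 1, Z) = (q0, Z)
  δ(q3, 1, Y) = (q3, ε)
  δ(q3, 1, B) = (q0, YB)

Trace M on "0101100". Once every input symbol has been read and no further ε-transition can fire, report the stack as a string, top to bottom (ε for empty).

(q0, 0101100, Z)
  read 0, top Z: go to q2, push YZ → (q2, 101100, YZ)
  read 1, top Y: go to q1, push BB → (q1, 01100, BBZ)
  read 0, top B: go to q0, push Y → (q0, 1100, YBZ)
  ε-move, top Y: go to q1, push ε → (q1, 1100, BZ)
  read 1, top B: go to q2, push YB → (q2, 100, YBZ)
  read 1, top Y: go to q1, push BB → (q1, 00, BBBZ)
  read 0, top B: go to q0, push Y → (q0, 0, YBBZ)
  ε-move, top Y: go to q1, push ε → (q1, 0, BBZ)
  read 0, top B: go to q0, push Y → (q0, ε, YBZ)
  ε-move, top Y: go to q1, push ε → (q1, ε, BZ)
All input consumed in state q1 with stack BZ.

BZ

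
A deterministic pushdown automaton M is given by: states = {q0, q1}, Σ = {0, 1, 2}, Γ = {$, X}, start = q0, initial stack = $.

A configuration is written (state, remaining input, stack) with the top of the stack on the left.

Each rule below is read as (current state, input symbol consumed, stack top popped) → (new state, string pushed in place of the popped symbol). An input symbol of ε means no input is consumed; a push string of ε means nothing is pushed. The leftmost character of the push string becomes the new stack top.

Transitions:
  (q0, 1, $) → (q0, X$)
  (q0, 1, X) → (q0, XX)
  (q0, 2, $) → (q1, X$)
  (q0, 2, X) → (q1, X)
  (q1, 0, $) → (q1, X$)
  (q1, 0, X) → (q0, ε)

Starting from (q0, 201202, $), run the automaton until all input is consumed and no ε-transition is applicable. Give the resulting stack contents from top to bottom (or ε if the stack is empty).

(q0, 201202, $) ⊢ (q1, 01202, X$) ⊢ (q0, 1202, $) ⊢ (q0, 202, X$) ⊢ (q1, 02, X$) ⊢ (q0, 2, $) ⊢ (q1, ε, X$)
All input consumed in state q1 with stack X$.

X$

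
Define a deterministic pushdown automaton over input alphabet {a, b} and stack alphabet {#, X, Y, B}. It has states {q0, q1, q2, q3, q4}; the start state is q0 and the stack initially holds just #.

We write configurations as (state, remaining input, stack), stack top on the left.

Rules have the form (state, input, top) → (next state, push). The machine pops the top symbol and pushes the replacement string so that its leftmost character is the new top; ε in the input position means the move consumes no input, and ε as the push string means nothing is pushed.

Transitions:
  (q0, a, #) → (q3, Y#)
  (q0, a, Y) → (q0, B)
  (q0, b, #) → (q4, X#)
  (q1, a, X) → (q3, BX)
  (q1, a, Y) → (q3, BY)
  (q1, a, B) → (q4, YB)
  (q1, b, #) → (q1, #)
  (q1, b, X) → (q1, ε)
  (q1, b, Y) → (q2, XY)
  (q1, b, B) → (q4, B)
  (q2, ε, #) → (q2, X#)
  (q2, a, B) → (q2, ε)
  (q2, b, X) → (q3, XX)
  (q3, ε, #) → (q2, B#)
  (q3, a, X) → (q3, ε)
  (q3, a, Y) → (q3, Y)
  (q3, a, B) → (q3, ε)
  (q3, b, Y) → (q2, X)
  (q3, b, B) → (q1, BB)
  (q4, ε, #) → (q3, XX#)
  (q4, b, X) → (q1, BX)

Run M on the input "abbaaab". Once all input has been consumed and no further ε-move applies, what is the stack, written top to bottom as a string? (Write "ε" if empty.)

(q0, abbaaab, #)
  read a, top #: go to q3, push Y# → (q3, bbaaab, Y#)
  read b, top Y: go to q2, push X → (q2, baaab, X#)
  read b, top X: go to q3, push XX → (q3, aaab, XX#)
  read a, top X: go to q3, push ε → (q3, aab, X#)
  read a, top X: go to q3, push ε → (q3, ab, #)
  ε-move, top #: go to q2, push B# → (q2, ab, B#)
  read a, top B: go to q2, push ε → (q2, b, #)
  ε-move, top #: go to q2, push X# → (q2, b, X#)
  read b, top X: go to q3, push XX → (q3, ε, XX#)
All input consumed in state q3 with stack XX#.

XX#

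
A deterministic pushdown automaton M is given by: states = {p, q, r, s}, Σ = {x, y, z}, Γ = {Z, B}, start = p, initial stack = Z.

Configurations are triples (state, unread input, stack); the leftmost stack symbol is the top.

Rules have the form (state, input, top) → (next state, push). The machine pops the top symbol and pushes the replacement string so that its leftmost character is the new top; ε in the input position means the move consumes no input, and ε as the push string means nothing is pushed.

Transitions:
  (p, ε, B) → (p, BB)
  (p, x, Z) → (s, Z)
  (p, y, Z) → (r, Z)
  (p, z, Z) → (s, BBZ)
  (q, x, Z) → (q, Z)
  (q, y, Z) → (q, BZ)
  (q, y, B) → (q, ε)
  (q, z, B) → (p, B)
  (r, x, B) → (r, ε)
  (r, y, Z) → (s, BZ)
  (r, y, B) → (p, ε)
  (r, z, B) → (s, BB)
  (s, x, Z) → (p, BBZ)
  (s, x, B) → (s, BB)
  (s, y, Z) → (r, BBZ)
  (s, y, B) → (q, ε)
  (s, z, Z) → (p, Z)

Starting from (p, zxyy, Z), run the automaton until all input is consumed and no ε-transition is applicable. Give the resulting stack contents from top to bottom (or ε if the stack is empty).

BZ

(p, zxyy, Z) ⊢ (s, xyy, BBZ) ⊢ (s, yy, BBBZ) ⊢ (q, y, BBZ) ⊢ (q, ε, BZ)
All input consumed in state q with stack BZ.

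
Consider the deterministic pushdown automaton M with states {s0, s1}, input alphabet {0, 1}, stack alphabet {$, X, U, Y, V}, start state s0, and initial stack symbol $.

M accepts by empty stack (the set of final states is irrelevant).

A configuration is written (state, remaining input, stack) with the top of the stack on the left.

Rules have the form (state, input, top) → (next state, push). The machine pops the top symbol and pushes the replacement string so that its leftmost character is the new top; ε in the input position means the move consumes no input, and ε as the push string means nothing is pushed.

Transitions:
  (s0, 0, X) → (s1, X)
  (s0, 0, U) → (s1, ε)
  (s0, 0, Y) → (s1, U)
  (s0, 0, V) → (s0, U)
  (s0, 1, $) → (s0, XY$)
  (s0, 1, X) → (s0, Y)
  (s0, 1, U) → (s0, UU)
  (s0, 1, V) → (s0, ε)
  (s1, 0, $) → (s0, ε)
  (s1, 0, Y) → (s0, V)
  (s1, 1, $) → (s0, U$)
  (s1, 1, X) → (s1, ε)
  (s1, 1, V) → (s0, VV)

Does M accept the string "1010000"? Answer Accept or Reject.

(s0, 1010000, $)
  read 1, top $: go to s0, push XY$ → (s0, 010000, XY$)
  read 0, top X: go to s1, push X → (s1, 10000, XY$)
  read 1, top X: go to s1, push ε → (s1, 0000, Y$)
  read 0, top Y: go to s0, push V → (s0, 000, V$)
  read 0, top V: go to s0, push U → (s0, 00, U$)
  read 0, top U: go to s1, push ε → (s1, 0, $)
  read 0, top $: go to s0, push ε → (s0, ε, ε)
All input consumed and the stack is empty.

Accept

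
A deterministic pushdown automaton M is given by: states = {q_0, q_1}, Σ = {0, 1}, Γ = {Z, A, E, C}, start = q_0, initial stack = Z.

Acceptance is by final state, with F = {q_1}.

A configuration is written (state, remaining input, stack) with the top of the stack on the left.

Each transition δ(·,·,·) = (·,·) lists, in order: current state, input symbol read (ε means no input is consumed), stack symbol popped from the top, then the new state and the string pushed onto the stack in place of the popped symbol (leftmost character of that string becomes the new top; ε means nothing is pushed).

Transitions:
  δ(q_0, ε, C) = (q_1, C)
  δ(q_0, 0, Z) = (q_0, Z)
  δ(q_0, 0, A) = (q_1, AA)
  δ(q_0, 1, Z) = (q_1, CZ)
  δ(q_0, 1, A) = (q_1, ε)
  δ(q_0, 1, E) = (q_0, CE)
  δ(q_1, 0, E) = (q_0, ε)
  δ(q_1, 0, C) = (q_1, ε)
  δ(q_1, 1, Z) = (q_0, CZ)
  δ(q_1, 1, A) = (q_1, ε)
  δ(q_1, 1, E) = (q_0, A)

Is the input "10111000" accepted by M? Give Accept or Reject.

Reject

(q_0, 10111000, Z)
  read 1, top Z: go to q_1, push CZ → (q_1, 0111000, CZ)
  read 0, top C: go to q_1, push ε → (q_1, 111000, Z)
  read 1, top Z: go to q_0, push CZ → (q_0, 11000, CZ)
  ε-move, top C: go to q_1, push C → (q_1, 11000, CZ)
No transition applies at (q_1, 11000, CZ); input not fully consumed.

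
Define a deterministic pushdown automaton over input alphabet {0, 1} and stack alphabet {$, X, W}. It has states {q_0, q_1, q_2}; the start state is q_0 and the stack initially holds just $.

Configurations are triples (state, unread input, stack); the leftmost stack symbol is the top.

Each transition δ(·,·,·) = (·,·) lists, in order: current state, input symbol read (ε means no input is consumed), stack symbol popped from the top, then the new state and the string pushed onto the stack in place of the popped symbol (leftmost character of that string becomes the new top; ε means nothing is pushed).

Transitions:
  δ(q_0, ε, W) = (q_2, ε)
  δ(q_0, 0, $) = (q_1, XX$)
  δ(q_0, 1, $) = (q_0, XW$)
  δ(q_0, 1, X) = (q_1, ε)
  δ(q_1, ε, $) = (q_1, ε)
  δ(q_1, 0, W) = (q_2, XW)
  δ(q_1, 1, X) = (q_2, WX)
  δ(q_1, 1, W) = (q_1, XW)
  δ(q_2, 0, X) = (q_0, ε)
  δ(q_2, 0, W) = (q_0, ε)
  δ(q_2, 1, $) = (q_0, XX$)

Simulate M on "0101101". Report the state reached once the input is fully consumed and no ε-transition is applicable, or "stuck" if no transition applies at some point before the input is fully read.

q_1

(q_0, 0101101, $)
  read 0, top $: go to q_1, push XX$ → (q_1, 101101, XX$)
  read 1, top X: go to q_2, push WX → (q_2, 01101, WXX$)
  read 0, top W: go to q_0, push ε → (q_0, 1101, XX$)
  read 1, top X: go to q_1, push ε → (q_1, 101, X$)
  read 1, top X: go to q_2, push WX → (q_2, 01, WX$)
  read 0, top W: go to q_0, push ε → (q_0, 1, X$)
  read 1, top X: go to q_1, push ε → (q_1, ε, $)
  ε-move, top $: go to q_1, push ε → (q_1, ε, ε)
All input consumed; M is in state q_1.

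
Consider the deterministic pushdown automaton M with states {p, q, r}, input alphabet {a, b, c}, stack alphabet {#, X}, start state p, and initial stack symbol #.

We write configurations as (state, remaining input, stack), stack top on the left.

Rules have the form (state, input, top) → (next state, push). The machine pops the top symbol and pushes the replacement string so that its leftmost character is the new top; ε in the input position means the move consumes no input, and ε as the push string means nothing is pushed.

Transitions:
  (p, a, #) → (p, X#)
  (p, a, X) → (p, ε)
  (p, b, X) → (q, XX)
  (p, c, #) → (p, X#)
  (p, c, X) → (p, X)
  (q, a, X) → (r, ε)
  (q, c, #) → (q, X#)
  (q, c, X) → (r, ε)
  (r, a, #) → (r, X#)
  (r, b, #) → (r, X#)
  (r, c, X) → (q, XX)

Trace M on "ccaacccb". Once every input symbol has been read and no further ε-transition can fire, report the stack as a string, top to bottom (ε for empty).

(p, ccaacccb, #)
  read c, top #: go to p, push X# → (p, caacccb, X#)
  read c, top X: go to p, push X → (p, aacccb, X#)
  read a, top X: go to p, push ε → (p, acccb, #)
  read a, top #: go to p, push X# → (p, cccb, X#)
  read c, top X: go to p, push X → (p, ccb, X#)
  read c, top X: go to p, push X → (p, cb, X#)
  read c, top X: go to p, push X → (p, b, X#)
  read b, top X: go to q, push XX → (q, ε, XX#)
All input consumed in state q with stack XX#.

XX#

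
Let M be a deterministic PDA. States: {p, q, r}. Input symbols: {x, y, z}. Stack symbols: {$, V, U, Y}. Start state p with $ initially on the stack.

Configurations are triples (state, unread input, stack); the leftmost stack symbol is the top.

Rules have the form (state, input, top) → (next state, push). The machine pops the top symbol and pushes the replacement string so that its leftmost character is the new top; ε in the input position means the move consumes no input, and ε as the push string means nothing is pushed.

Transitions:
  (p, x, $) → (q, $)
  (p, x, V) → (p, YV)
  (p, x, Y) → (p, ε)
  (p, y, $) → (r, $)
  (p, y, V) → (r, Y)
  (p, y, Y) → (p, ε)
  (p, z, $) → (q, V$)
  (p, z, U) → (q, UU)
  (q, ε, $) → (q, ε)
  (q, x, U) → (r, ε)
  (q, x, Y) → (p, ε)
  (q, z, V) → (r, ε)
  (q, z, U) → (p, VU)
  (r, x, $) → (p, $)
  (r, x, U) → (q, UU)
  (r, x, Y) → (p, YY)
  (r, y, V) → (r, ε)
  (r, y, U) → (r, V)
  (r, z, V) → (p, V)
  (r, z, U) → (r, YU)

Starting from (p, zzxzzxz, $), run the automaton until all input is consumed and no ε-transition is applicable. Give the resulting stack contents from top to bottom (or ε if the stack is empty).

(p, zzxzzxz, $) ⊢ (q, zxzzxz, V$) ⊢ (r, xzzxz, $) ⊢ (p, zzxz, $) ⊢ (q, zxz, V$) ⊢ (r, xz, $) ⊢ (p, z, $) ⊢ (q, ε, V$)
All input consumed in state q with stack V$.

V$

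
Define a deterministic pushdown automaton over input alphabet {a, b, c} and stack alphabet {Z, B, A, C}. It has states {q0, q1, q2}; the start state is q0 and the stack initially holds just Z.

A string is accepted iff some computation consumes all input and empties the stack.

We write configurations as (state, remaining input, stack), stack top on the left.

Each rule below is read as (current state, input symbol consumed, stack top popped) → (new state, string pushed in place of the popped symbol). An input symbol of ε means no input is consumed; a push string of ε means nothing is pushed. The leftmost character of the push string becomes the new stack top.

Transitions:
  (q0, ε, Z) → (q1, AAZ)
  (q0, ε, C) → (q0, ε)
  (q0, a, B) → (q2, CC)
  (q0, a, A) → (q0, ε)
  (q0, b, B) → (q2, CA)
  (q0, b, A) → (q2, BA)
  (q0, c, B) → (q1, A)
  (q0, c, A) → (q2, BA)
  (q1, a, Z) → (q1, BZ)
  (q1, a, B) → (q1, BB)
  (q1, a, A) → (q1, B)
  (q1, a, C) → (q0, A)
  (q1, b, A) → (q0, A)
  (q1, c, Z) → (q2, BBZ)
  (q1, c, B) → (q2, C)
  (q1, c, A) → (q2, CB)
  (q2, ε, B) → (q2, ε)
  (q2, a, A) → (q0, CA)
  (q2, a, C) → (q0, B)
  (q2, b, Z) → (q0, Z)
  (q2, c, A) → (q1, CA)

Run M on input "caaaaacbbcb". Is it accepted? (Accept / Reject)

Reject

(q0, caaaaacbbcb, Z)
  ε-move, top Z: go to q1, push AAZ → (q1, caaaaacbbcb, AAZ)
  read c, top A: go to q2, push CB → (q2, aaaaacbbcb, CBAZ)
  read a, top C: go to q0, push B → (q0, aaaacbbcb, BBAZ)
  read a, top B: go to q2, push CC → (q2, aaacbbcb, CCBAZ)
  read a, top C: go to q0, push B → (q0, aacbbcb, BCBAZ)
  read a, top B: go to q2, push CC → (q2, acbbcb, CCCBAZ)
  read a, top C: go to q0, push B → (q0, cbbcb, BCCBAZ)
  read c, top B: go to q1, push A → (q1, bbcb, ACCBAZ)
  read b, top A: go to q0, push A → (q0, bcb, ACCBAZ)
  read b, top A: go to q2, push BA → (q2, cb, BACCBAZ)
  ε-move, top B: go to q2, push ε → (q2, cb, ACCBAZ)
  read c, top A: go to q1, push CA → (q1, b, CACCBAZ)
No transition applies at (q1, b, CACCBAZ); input not fully consumed.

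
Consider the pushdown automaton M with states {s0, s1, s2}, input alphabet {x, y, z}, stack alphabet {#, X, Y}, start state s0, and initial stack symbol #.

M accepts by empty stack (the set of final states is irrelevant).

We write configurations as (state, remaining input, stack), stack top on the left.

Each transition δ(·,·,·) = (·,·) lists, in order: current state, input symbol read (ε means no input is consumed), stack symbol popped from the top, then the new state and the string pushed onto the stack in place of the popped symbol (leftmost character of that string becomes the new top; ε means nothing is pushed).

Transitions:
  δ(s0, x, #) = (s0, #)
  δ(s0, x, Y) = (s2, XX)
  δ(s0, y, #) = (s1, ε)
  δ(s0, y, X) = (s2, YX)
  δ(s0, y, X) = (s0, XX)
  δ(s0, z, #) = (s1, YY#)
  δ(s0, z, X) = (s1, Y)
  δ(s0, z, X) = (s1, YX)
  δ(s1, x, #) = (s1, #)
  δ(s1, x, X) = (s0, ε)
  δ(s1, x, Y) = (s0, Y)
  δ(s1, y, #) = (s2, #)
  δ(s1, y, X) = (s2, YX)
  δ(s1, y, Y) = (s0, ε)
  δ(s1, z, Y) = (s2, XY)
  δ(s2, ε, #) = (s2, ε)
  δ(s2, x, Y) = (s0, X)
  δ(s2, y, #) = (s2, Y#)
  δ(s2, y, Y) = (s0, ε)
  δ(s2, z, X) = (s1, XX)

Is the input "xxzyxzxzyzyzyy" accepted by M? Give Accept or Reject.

One accepting computation: (s0, xxzyxzxzyzyzyy, #) ⊢ (s0, xzyxzxzyzyzyy, #) ⊢ (s0, zyxzxzyzyzyy, #) ⊢ (s1, yxzxzyzyzyy, YY#) ⊢ (s0, xzxzyzyzyy, Y#) ⊢ (s2, zxzyzyzyy, XX#) ⊢ (s1, xzyzyzyy, XXX#) ⊢ (s0, zyzyzyy, XX#) ⊢ (s1, yzyzyy, YX#) ⊢ (s0, zyzyy, X#) ⊢ (s1, yzyy, YX#) ⊢ (s0, zyy, X#) ⊢ (s1, yy, Y#) ⊢ (s0, y, #) ⊢ (s1, ε, ε)
All input consumed and the stack is empty.

Accept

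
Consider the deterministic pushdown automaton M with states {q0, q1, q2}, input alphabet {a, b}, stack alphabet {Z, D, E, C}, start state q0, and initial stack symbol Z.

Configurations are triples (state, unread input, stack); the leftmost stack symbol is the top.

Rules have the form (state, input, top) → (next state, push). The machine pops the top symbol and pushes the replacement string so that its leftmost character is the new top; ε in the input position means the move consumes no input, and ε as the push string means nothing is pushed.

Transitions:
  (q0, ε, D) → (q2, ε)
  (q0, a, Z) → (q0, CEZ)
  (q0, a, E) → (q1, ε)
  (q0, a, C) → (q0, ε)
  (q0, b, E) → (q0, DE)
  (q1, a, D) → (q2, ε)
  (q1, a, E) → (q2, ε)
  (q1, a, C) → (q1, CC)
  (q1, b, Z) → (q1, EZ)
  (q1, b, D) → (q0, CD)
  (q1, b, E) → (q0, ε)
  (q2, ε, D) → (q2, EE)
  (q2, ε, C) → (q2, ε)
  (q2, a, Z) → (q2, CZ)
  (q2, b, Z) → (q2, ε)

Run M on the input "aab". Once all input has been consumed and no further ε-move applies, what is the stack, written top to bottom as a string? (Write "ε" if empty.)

EZ

(q0, aab, Z)
  read a, top Z: go to q0, push CEZ → (q0, ab, CEZ)
  read a, top C: go to q0, push ε → (q0, b, EZ)
  read b, top E: go to q0, push DE → (q0, ε, DEZ)
  ε-move, top D: go to q2, push ε → (q2, ε, EZ)
All input consumed in state q2 with stack EZ.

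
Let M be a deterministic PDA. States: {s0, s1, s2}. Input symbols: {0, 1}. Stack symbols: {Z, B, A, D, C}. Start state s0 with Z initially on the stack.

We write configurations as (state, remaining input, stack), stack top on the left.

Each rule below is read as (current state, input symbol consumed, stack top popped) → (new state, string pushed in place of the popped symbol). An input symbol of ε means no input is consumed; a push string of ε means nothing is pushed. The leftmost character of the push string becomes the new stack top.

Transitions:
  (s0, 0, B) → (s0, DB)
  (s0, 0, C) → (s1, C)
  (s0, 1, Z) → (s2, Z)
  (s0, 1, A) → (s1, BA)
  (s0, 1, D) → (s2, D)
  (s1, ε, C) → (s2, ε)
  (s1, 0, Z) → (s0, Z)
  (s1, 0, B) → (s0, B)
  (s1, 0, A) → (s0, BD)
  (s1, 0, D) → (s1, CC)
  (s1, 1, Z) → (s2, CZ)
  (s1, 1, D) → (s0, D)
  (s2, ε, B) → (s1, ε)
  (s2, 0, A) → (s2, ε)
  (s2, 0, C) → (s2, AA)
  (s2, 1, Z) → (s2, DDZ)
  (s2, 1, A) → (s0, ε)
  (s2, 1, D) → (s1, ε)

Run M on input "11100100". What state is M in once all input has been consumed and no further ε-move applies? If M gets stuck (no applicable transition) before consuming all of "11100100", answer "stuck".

stuck

(s0, 11100100, Z)
  read 1, top Z: go to s2, push Z → (s2, 1100100, Z)
  read 1, top Z: go to s2, push DDZ → (s2, 100100, DDZ)
  read 1, top D: go to s1, push ε → (s1, 00100, DZ)
  read 0, top D: go to s1, push CC → (s1, 0100, CCZ)
  ε-move, top C: go to s2, push ε → (s2, 0100, CZ)
  read 0, top C: go to s2, push AA → (s2, 100, AAZ)
  read 1, top A: go to s0, push ε → (s0, 00, AZ)
No transition for (s0, 0, top A); M blocks with input 00 remaining.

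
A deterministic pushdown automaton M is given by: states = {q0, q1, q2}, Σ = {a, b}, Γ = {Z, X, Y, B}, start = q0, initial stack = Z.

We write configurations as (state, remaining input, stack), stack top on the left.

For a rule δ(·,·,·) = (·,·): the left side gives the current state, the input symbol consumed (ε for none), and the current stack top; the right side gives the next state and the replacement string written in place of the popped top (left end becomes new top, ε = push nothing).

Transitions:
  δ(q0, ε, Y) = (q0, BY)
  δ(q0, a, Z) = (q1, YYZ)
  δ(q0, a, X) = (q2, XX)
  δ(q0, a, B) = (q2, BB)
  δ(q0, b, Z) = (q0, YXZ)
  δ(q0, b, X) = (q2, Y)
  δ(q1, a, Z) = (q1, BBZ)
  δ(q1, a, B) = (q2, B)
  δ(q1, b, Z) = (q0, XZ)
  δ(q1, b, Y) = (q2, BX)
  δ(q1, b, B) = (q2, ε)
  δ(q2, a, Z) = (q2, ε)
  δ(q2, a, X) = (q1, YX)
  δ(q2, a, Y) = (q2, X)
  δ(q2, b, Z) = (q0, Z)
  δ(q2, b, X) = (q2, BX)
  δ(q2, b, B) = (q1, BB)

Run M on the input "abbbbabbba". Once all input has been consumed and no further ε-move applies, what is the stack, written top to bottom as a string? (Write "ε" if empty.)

(q0, abbbbabbba, Z) ⊢ (q1, bbbbabbba, YYZ) ⊢ (q2, bbbabbba, BXYZ) ⊢ (q1, bbabbba, BBXYZ) ⊢ (q2, babbba, BXYZ) ⊢ (q1, abbba, BBXYZ) ⊢ (q2, bbba, BBXYZ) ⊢ (q1, bba, BBBXYZ) ⊢ (q2, ba, BBXYZ) ⊢ (q1, a, BBBXYZ) ⊢ (q2, ε, BBBXYZ)
All input consumed in state q2 with stack BBBXYZ.

BBBXYZ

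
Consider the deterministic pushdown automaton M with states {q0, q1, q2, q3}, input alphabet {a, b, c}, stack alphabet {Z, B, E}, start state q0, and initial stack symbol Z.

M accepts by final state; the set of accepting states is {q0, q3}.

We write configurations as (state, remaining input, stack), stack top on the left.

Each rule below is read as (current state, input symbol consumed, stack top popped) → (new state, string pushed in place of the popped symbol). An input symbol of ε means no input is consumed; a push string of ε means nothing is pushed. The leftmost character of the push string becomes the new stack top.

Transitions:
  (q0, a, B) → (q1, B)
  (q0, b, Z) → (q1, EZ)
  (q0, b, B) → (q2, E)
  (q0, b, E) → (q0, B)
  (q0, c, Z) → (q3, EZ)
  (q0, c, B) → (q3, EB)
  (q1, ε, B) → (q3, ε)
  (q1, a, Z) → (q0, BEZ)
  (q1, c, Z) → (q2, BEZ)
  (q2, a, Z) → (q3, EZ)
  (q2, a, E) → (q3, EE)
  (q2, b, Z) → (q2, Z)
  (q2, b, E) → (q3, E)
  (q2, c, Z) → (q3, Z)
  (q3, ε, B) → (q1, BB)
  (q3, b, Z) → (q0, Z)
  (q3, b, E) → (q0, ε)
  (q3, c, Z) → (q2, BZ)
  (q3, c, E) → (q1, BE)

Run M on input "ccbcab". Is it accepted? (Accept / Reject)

Reject

(q0, ccbcab, Z) ⊢ (q3, cbcab, EZ) ⊢ (q1, bcab, BEZ) ⊢ (q3, bcab, EZ) ⊢ (q0, cab, Z) ⊢ (q3, ab, EZ)
No transition applies at (q3, ab, EZ); input not fully consumed.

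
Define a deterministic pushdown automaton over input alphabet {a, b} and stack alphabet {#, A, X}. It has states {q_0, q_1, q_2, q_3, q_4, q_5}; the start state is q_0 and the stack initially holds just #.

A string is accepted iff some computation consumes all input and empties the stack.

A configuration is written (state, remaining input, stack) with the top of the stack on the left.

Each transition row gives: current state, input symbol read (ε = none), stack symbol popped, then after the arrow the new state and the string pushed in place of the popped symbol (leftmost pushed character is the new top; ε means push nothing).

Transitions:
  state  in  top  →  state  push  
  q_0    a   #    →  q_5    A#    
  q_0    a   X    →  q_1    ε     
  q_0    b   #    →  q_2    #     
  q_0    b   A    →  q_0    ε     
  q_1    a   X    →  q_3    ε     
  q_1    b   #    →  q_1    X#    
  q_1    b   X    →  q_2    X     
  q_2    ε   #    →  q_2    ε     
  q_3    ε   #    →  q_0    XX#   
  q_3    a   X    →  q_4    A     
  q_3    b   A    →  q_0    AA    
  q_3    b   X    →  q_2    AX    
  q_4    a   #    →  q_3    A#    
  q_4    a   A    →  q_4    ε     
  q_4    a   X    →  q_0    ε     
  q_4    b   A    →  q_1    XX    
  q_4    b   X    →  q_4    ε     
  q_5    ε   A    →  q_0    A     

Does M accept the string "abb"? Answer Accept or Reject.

Accept

(q_0, abb, #)
  read a, top #: go to q_5, push A# → (q_5, bb, A#)
  ε-move, top A: go to q_0, push A → (q_0, bb, A#)
  read b, top A: go to q_0, push ε → (q_0, b, #)
  read b, top #: go to q_2, push # → (q_2, ε, #)
  ε-move, top #: go to q_2, push ε → (q_2, ε, ε)
All input consumed and the stack is empty.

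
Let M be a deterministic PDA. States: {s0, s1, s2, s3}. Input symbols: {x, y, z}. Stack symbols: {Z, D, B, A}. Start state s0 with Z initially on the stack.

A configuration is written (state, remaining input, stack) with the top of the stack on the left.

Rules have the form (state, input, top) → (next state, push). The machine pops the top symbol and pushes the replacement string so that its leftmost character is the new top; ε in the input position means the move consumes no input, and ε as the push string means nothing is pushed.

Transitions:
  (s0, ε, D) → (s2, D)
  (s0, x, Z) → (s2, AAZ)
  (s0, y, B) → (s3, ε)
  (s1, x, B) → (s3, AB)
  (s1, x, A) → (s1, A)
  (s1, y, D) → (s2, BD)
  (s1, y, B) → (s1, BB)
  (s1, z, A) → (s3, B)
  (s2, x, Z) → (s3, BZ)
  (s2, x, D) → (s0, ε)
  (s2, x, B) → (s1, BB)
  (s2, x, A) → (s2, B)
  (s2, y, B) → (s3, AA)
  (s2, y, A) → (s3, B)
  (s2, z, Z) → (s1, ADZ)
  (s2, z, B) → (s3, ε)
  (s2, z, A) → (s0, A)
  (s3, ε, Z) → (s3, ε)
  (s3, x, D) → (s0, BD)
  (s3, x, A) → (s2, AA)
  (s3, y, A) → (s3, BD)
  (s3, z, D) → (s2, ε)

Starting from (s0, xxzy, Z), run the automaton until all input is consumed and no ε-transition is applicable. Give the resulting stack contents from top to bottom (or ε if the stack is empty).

(s0, xxzy, Z)
  read x, top Z: go to s2, push AAZ → (s2, xzy, AAZ)
  read x, top A: go to s2, push B → (s2, zy, BAZ)
  read z, top B: go to s3, push ε → (s3, y, AZ)
  read y, top A: go to s3, push BD → (s3, ε, BDZ)
All input consumed in state s3 with stack BDZ.

BDZ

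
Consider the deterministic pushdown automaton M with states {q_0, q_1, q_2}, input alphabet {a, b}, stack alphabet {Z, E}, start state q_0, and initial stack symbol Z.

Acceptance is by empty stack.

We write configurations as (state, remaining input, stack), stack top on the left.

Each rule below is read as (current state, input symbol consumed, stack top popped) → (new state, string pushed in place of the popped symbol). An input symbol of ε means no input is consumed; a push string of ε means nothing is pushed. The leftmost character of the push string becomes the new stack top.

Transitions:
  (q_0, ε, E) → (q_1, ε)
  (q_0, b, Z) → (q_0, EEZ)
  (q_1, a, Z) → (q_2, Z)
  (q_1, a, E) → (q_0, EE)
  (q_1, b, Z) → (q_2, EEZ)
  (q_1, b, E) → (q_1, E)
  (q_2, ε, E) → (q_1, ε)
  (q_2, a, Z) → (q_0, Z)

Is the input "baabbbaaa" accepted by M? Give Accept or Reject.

(q_0, baabbbaaa, Z)
  read b, top Z: go to q_0, push EEZ → (q_0, aabbbaaa, EEZ)
  ε-move, top E: go to q_1, push ε → (q_1, aabbbaaa, EZ)
  read a, top E: go to q_0, push EE → (q_0, abbbaaa, EEZ)
  ε-move, top E: go to q_1, push ε → (q_1, abbbaaa, EZ)
  read a, top E: go to q_0, push EE → (q_0, bbbaaa, EEZ)
  ε-move, top E: go to q_1, push ε → (q_1, bbbaaa, EZ)
  read b, top E: go to q_1, push E → (q_1, bbaaa, EZ)
  read b, top E: go to q_1, push E → (q_1, baaa, EZ)
  read b, top E: go to q_1, push E → (q_1, aaa, EZ)
  read a, top E: go to q_0, push EE → (q_0, aa, EEZ)
  ε-move, top E: go to q_1, push ε → (q_1, aa, EZ)
  read a, top E: go to q_0, push EE → (q_0, a, EEZ)
  ε-move, top E: go to q_1, push ε → (q_1, a, EZ)
  read a, top E: go to q_0, push EE → (q_0, ε, EEZ)
  ε-move, top E: go to q_1, push ε → (q_1, ε, EZ)
All input consumed; stack is EZ, not empty, and no further ε-move applies.

Reject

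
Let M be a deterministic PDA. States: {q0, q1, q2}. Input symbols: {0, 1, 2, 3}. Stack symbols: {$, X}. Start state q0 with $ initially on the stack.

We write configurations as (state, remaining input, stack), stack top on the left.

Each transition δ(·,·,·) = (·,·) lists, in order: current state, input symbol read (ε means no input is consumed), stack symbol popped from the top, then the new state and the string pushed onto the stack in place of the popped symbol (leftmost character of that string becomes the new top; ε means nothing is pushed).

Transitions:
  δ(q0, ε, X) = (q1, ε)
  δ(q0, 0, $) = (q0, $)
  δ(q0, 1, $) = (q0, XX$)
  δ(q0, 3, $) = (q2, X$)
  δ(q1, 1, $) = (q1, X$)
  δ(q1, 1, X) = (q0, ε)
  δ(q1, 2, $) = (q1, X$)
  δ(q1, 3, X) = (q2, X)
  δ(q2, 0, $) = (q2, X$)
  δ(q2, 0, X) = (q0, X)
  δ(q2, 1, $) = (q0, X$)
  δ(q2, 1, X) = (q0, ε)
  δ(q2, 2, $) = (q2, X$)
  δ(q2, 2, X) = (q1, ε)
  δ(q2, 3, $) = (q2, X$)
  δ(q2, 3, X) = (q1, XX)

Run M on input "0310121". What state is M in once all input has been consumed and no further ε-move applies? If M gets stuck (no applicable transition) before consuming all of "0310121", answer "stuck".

(q0, 0310121, $) ⊢ (q0, 310121, $) ⊢ (q2, 10121, X$) ⊢ (q0, 0121, $) ⊢ (q0, 121, $) ⊢ (q0, 21, XX$) ⊢ (q1, 21, X$)
No transition for (q1, 2, top X); M blocks with input 21 remaining.

stuck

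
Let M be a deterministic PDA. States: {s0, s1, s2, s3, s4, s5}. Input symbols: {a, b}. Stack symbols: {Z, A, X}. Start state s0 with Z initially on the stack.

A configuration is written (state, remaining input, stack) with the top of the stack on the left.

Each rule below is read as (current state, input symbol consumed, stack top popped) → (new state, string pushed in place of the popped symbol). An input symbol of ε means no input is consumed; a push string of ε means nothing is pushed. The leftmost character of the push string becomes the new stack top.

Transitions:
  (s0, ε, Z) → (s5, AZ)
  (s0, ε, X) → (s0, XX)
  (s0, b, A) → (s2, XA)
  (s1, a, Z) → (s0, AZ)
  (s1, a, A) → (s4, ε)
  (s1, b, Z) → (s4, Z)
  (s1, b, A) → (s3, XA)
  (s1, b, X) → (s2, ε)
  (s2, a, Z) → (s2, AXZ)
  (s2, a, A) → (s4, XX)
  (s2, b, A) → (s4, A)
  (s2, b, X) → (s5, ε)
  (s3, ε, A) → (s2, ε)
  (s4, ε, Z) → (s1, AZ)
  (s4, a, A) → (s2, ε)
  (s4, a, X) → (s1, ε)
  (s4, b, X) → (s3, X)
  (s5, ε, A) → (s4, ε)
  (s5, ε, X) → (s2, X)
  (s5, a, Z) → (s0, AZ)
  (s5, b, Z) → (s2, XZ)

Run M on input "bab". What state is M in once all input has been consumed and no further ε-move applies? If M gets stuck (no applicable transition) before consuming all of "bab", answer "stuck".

stuck

(s0, bab, Z)
  ε-move, top Z: go to s5, push AZ → (s5, bab, AZ)
  ε-move, top A: go to s4, push ε → (s4, bab, Z)
  ε-move, top Z: go to s1, push AZ → (s1, bab, AZ)
  read b, top A: go to s3, push XA → (s3, ab, XAZ)
No transition for (s3, a, top X); M blocks with input ab remaining.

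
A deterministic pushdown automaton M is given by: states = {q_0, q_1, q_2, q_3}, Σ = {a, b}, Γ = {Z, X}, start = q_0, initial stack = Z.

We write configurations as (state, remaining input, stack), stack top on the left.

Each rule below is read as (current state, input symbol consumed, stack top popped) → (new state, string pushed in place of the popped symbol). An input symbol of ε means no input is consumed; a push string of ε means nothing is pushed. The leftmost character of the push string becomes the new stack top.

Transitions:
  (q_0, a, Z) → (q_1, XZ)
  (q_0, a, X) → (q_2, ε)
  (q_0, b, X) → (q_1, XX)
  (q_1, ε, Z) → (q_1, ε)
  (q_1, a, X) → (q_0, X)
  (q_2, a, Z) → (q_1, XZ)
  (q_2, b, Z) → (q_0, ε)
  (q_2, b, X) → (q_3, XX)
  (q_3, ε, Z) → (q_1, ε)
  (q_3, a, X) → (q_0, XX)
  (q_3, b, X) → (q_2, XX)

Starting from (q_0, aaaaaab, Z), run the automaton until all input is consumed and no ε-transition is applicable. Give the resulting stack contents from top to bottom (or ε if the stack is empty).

ε

(q_0, aaaaaab, Z)
  read a, top Z: go to q_1, push XZ → (q_1, aaaaab, XZ)
  read a, top X: go to q_0, push X → (q_0, aaaab, XZ)
  read a, top X: go to q_2, push ε → (q_2, aaab, Z)
  read a, top Z: go to q_1, push XZ → (q_1, aab, XZ)
  read a, top X: go to q_0, push X → (q_0, ab, XZ)
  read a, top X: go to q_2, push ε → (q_2, b, Z)
  read b, top Z: go to q_0, push ε → (q_0, ε, ε)
All input consumed in state q_0 with stack ε.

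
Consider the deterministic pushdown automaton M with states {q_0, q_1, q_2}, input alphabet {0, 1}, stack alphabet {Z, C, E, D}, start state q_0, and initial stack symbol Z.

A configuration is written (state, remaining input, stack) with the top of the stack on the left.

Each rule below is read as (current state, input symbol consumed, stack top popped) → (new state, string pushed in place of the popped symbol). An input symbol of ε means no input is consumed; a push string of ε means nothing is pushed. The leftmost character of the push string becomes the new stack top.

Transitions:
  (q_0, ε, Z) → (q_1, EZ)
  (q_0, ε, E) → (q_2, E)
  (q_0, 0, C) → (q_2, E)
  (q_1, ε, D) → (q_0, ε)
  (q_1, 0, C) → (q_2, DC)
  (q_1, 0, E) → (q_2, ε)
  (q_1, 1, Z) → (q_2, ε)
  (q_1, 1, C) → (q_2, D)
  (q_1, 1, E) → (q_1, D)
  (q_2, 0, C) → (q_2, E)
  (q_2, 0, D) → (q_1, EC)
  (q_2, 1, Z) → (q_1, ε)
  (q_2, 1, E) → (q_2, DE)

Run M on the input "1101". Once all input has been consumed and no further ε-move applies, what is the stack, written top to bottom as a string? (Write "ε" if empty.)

ε

(q_0, 1101, Z)
  ε-move, top Z: go to q_1, push EZ → (q_1, 1101, EZ)
  read 1, top E: go to q_1, push D → (q_1, 101, DZ)
  ε-move, top D: go to q_0, push ε → (q_0, 101, Z)
  ε-move, top Z: go to q_1, push EZ → (q_1, 101, EZ)
  read 1, top E: go to q_1, push D → (q_1, 01, DZ)
  ε-move, top D: go to q_0, push ε → (q_0, 01, Z)
  ε-move, top Z: go to q_1, push EZ → (q_1, 01, EZ)
  read 0, top E: go to q_2, push ε → (q_2, 1, Z)
  read 1, top Z: go to q_1, push ε → (q_1, ε, ε)
All input consumed in state q_1 with stack ε.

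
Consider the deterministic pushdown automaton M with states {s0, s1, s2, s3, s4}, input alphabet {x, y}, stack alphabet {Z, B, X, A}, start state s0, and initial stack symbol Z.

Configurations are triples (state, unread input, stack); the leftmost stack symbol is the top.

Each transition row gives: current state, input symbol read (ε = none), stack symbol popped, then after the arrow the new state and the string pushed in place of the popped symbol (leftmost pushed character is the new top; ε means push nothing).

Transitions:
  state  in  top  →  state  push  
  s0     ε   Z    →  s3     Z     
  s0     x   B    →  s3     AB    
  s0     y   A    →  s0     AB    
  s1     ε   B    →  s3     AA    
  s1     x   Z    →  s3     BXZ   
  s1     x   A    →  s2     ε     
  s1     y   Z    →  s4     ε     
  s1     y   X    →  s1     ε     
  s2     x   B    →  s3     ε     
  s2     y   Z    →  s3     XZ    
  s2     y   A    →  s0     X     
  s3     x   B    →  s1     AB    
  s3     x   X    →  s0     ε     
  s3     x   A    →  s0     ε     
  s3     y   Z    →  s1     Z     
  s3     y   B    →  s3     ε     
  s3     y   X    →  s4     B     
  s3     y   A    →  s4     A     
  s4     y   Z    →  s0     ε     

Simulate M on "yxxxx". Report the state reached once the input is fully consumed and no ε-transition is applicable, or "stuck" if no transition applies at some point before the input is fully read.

s3

(s0, yxxxx, Z) ⊢ (s3, yxxxx, Z) ⊢ (s1, xxxx, Z) ⊢ (s3, xxx, BXZ) ⊢ (s1, xx, ABXZ) ⊢ (s2, x, BXZ) ⊢ (s3, ε, XZ)
All input consumed; M is in state s3.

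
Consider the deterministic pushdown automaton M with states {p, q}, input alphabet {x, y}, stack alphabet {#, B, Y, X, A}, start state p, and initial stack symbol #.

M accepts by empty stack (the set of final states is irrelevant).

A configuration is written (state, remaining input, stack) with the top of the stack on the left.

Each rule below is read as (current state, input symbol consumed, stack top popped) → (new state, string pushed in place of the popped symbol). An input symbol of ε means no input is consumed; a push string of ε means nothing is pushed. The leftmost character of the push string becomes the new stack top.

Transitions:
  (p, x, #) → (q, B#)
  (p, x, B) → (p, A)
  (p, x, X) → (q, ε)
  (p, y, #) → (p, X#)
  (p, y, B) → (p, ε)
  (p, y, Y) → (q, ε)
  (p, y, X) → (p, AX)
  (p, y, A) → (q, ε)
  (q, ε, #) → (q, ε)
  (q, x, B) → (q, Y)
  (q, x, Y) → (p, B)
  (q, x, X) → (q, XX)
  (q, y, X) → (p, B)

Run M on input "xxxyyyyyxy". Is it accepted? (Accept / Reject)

Accept

(p, xxxyyyyyxy, #)
  read x, top #: go to q, push B# → (q, xxyyyyyxy, B#)
  read x, top B: go to q, push Y → (q, xyyyyyxy, Y#)
  read x, top Y: go to p, push B → (p, yyyyyxy, B#)
  read y, top B: go to p, push ε → (p, yyyyxy, #)
  read y, top #: go to p, push X# → (p, yyyxy, X#)
  read y, top X: go to p, push AX → (p, yyxy, AX#)
  read y, top A: go to q, push ε → (q, yxy, X#)
  read y, top X: go to p, push B → (p, xy, B#)
  read x, top B: go to p, push A → (p, y, A#)
  read y, top A: go to q, push ε → (q, ε, #)
  ε-move, top #: go to q, push ε → (q, ε, ε)
All input consumed and the stack is empty.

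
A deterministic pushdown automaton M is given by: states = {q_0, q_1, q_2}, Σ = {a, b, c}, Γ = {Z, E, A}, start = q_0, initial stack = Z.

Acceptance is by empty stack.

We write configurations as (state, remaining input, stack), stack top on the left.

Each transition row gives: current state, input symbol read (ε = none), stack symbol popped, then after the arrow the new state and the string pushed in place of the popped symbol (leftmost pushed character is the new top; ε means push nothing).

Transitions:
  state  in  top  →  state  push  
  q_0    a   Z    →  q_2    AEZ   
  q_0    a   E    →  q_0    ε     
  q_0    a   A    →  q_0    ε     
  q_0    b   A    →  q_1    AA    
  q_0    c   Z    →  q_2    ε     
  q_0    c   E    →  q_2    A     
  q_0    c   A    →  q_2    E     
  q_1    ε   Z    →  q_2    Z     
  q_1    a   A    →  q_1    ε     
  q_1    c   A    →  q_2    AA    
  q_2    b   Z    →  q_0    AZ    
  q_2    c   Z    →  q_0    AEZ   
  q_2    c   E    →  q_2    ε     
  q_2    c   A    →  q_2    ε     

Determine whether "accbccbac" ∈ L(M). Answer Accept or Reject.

Accept

(q_0, accbccbac, Z)
  read a, top Z: go to q_2, push AEZ → (q_2, ccbccbac, AEZ)
  read c, top A: go to q_2, push ε → (q_2, cbccbac, EZ)
  read c, top E: go to q_2, push ε → (q_2, bccbac, Z)
  read b, top Z: go to q_0, push AZ → (q_0, ccbac, AZ)
  read c, top A: go to q_2, push E → (q_2, cbac, EZ)
  read c, top E: go to q_2, push ε → (q_2, bac, Z)
  read b, top Z: go to q_0, push AZ → (q_0, ac, AZ)
  read a, top A: go to q_0, push ε → (q_0, c, Z)
  read c, top Z: go to q_2, push ε → (q_2, ε, ε)
All input consumed and the stack is empty.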